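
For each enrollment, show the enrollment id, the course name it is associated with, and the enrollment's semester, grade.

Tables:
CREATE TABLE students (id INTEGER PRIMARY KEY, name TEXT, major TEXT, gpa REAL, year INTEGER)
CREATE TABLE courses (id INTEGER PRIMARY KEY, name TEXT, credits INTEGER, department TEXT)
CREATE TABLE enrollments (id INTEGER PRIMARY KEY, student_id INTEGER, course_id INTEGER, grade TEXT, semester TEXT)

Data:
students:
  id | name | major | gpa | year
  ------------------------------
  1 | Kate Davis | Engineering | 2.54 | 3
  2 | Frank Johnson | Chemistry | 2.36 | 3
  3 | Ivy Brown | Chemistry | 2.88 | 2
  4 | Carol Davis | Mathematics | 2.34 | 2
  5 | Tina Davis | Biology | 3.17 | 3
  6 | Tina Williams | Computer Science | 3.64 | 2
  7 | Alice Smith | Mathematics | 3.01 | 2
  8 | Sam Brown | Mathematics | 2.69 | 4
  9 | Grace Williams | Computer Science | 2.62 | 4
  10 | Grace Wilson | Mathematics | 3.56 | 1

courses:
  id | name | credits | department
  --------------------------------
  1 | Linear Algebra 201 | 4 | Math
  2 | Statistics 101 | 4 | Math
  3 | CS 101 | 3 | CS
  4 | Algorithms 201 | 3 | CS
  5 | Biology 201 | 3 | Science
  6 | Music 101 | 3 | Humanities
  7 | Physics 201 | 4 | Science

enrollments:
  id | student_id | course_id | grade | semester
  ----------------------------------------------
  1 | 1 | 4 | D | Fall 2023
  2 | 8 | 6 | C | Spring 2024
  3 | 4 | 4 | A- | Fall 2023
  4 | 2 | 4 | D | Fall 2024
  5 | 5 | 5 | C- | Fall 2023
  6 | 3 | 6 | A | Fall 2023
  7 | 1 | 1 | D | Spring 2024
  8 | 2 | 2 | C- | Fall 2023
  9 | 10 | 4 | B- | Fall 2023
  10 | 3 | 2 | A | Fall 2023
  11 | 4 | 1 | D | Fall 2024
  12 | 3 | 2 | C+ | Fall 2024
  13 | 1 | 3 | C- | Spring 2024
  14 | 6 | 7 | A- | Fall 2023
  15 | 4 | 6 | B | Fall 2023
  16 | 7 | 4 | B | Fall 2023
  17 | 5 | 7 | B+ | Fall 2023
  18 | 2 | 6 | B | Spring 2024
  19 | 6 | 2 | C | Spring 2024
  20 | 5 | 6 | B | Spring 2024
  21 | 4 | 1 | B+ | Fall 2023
SELECT c.id, p.name AS course, c.semester, c.grade FROM enrollments c JOIN courses p ON c.course_id = p.id

Execution result:
id | course | semester | grade
1 | Algorithms 201 | Fall 2023 | D
2 | Music 101 | Spring 2024 | C
3 | Algorithms 201 | Fall 2023 | A-
4 | Algorithms 201 | Fall 2024 | D
5 | Biology 201 | Fall 2023 | C-
6 | Music 101 | Fall 2023 | A
7 | Linear Algebra 201 | Spring 2024 | D
8 | Statistics 101 | Fall 2023 | C-
9 | Algorithms 201 | Fall 2023 | B-
10 | Statistics 101 | Fall 2023 | A
11 | Linear Algebra 201 | Fall 2024 | D
12 | Statistics 101 | Fall 2024 | C+
13 | CS 101 | Spring 2024 | C-
14 | Physics 201 | Fall 2023 | A-
15 | Music 101 | Fall 2023 | B
16 | Algorithms 201 | Fall 2023 | B
17 | Physics 201 | Fall 2023 | B+
18 | Music 101 | Spring 2024 | B
19 | Statistics 101 | Spring 2024 | C
20 | Music 101 | Spring 2024 | B
21 | Linear Algebra 201 | Fall 2023 | B+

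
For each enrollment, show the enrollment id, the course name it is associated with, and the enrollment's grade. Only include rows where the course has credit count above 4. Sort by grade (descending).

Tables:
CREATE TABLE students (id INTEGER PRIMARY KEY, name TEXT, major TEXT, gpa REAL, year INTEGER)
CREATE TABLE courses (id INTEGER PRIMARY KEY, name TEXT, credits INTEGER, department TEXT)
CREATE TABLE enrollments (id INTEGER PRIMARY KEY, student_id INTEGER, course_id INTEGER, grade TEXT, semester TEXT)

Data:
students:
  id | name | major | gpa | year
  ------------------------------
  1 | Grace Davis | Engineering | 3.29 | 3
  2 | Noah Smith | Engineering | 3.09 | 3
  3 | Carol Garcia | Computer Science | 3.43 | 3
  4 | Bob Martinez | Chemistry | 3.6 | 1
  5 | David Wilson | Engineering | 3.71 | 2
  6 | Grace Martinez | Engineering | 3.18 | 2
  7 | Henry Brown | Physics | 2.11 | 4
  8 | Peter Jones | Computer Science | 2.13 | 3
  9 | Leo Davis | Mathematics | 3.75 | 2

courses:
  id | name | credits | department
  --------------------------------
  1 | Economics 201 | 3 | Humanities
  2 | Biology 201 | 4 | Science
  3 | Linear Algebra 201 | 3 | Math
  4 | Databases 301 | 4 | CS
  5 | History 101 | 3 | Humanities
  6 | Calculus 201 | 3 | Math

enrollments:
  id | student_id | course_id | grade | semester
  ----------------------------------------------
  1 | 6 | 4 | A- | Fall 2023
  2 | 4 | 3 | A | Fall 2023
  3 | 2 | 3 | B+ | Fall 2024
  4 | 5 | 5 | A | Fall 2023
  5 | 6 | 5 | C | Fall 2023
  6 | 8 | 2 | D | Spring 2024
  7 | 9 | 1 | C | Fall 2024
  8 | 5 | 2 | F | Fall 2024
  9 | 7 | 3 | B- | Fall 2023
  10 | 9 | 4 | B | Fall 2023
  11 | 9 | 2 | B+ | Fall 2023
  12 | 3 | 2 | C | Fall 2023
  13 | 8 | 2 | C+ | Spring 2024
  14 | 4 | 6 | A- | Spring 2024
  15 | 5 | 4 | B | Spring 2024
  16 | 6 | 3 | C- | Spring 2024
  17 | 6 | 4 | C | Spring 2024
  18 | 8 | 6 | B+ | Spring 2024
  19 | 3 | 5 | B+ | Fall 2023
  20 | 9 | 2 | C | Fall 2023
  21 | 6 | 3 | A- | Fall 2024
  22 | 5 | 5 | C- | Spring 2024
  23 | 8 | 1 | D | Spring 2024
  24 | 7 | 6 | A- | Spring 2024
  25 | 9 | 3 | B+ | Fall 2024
SELECT c.id, p.name AS course, c.grade FROM enrollments c JOIN courses p ON c.course_id = p.id WHERE p.credits > 4 ORDER BY c.grade DESC

Execution result:
(no rows)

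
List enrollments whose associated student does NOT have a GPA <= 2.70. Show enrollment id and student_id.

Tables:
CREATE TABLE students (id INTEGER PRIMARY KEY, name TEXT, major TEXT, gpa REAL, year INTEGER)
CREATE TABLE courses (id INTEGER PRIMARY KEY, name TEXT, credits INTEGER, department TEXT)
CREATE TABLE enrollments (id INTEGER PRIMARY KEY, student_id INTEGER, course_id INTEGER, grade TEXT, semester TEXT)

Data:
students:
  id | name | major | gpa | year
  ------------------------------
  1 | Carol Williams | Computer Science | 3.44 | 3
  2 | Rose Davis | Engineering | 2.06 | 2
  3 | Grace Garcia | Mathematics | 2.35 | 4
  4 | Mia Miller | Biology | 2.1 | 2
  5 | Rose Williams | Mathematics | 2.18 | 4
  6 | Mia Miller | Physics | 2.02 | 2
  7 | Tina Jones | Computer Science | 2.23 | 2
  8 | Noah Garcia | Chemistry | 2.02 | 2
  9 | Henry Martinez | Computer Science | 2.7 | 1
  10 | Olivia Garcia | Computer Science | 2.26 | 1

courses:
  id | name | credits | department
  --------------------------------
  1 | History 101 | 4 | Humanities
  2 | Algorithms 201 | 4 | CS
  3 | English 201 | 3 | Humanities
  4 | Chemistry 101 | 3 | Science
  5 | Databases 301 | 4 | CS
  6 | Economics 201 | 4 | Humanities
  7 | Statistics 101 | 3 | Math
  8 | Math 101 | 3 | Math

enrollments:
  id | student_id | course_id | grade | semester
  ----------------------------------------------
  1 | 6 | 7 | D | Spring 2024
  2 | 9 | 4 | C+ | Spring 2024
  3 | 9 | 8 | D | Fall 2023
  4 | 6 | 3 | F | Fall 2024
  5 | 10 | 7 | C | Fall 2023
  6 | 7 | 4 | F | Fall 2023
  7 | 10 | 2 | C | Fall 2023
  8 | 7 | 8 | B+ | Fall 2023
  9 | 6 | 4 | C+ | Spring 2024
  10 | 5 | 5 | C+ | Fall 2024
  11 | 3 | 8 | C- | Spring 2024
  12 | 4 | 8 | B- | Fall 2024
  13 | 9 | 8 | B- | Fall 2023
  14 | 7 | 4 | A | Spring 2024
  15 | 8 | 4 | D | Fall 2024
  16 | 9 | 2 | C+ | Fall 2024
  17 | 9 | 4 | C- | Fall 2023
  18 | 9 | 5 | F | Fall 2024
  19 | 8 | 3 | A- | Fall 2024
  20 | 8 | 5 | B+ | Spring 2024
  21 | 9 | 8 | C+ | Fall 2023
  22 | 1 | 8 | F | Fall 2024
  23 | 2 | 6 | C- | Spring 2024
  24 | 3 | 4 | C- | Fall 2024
SELECT id, student_id FROM enrollments WHERE student_id NOT IN (SELECT id FROM students WHERE gpa <= 2.7)

Execution result:
id | student_id
22 | 1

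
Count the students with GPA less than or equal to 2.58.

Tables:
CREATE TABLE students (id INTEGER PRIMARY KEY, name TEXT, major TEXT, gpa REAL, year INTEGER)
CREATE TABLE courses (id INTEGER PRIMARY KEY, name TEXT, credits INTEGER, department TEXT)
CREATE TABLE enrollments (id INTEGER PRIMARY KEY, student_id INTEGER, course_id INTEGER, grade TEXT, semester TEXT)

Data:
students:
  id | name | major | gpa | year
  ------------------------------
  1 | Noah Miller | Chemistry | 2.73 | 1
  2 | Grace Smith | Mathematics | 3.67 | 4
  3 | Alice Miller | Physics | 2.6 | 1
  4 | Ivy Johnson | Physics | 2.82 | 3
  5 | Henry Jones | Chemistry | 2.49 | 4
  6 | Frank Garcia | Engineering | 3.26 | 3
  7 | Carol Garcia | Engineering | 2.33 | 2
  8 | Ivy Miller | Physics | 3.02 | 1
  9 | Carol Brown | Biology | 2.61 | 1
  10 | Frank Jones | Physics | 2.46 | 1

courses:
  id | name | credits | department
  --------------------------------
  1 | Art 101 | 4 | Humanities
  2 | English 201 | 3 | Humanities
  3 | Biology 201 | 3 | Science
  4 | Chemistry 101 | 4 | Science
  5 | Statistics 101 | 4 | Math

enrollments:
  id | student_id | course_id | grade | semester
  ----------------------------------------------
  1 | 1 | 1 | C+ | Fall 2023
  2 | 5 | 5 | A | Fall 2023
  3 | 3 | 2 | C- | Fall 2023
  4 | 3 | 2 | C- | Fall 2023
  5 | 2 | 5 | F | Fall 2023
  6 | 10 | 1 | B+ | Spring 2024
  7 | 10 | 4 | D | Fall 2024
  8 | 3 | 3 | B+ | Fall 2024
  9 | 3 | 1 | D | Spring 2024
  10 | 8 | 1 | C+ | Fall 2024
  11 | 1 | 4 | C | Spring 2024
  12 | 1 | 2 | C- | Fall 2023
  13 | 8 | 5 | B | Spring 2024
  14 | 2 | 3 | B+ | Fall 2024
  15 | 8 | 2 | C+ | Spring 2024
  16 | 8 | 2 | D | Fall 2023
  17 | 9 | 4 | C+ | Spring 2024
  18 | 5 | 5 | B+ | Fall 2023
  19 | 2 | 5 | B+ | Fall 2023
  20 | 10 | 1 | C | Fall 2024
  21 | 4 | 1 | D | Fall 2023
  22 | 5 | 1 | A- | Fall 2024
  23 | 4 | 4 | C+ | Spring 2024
SELECT COUNT(*) FROM students WHERE gpa <= 2.58

Execution result:
3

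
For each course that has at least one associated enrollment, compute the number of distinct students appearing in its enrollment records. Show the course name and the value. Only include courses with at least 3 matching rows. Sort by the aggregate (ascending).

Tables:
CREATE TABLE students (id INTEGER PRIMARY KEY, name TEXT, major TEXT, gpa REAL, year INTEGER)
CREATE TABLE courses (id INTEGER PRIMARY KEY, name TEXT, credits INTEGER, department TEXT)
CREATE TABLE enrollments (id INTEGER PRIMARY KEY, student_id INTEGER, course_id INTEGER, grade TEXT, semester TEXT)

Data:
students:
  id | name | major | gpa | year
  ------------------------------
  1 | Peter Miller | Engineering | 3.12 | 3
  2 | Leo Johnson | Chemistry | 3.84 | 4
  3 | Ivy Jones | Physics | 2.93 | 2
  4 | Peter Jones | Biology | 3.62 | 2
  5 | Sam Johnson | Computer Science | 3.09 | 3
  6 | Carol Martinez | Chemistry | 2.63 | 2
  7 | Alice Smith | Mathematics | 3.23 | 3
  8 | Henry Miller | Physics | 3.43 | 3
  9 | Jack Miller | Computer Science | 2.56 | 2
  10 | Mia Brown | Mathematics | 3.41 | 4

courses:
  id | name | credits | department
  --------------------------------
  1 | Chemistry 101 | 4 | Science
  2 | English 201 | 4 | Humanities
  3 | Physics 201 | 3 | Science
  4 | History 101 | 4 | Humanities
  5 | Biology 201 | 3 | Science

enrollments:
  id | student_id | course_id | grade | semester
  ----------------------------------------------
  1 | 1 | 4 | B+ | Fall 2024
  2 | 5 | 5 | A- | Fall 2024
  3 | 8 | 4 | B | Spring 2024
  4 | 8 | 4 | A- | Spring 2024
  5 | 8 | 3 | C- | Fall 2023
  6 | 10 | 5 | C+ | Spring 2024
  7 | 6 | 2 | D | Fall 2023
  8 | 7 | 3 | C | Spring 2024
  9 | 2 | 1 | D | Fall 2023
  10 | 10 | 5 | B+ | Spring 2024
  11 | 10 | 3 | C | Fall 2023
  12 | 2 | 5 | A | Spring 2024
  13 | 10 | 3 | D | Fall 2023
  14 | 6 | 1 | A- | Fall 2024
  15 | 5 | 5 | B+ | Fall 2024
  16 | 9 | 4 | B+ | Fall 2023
SELECT p.name, COUNT(DISTINCT c.student_id) AS distinct_student_count FROM enrollments c JOIN courses p ON c.course_id = p.id GROUP BY p.id, p.name HAVING COUNT(*) >= 3 ORDER BY distinct_student_count ASC

Execution result:
name | distinct_student_count
Physics 201 | 3
History 101 | 3
Biology 201 | 3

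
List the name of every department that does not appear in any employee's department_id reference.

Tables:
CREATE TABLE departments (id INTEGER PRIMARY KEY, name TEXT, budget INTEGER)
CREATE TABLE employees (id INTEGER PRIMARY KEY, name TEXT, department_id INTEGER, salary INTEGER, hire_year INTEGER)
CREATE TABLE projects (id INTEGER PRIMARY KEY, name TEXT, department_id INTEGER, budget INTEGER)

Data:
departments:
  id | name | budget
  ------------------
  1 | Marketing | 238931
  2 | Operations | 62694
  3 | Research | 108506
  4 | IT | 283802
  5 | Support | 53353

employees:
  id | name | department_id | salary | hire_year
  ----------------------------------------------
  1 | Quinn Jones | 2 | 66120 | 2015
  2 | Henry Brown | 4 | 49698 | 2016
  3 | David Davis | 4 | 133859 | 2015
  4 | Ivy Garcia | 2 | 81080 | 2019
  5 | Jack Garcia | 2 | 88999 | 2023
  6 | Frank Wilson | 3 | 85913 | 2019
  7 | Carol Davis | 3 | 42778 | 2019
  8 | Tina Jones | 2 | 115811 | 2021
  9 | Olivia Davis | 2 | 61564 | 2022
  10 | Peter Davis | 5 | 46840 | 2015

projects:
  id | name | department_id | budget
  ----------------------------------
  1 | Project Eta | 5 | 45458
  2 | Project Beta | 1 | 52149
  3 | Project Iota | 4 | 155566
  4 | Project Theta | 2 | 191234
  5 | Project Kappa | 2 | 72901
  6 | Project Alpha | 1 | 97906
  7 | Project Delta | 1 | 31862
SELECT p.name FROM departments p LEFT JOIN employees c ON c.department_id = p.id WHERE c.id IS NULL

Execution result:
Marketing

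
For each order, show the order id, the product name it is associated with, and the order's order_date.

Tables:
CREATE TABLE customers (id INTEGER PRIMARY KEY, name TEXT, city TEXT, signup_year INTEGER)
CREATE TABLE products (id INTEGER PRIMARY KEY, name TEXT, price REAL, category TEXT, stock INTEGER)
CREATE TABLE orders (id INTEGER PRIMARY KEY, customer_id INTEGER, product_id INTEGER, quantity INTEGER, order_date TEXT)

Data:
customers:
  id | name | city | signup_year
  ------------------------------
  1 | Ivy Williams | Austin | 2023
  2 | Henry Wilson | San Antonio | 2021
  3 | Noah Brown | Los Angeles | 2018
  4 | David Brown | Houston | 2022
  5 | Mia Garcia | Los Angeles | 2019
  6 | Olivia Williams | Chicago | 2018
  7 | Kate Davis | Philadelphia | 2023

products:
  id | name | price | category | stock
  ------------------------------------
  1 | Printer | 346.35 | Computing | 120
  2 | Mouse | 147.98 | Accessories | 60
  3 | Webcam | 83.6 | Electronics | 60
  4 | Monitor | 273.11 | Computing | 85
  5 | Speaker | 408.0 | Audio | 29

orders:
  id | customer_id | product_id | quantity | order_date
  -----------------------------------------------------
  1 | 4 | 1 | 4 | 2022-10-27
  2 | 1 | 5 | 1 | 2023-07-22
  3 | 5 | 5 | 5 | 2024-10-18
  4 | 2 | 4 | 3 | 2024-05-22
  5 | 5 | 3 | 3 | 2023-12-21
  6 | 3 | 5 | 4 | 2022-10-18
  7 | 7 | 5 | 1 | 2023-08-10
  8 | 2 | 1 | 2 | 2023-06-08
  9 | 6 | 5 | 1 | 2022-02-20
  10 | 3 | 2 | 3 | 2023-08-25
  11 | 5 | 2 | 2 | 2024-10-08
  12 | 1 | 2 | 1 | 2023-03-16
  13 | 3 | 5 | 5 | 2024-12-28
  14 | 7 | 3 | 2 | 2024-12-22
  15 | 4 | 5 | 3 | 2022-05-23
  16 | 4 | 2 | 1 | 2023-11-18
SELECT c.id, p.name AS product, c.order_date FROM orders c JOIN products p ON c.product_id = p.id

Execution result:
id | product | order_date
1 | Printer | 2022-10-27
2 | Speaker | 2023-07-22
3 | Speaker | 2024-10-18
4 | Monitor | 2024-05-22
5 | Webcam | 2023-12-21
6 | Speaker | 2022-10-18
7 | Speaker | 2023-08-10
8 | Printer | 2023-06-08
9 | Speaker | 2022-02-20
10 | Mouse | 2023-08-25
11 | Mouse | 2024-10-08
12 | Mouse | 2023-03-16
13 | Speaker | 2024-12-28
14 | Webcam | 2024-12-22
15 | Speaker | 2022-05-23
16 | Mouse | 2023-11-18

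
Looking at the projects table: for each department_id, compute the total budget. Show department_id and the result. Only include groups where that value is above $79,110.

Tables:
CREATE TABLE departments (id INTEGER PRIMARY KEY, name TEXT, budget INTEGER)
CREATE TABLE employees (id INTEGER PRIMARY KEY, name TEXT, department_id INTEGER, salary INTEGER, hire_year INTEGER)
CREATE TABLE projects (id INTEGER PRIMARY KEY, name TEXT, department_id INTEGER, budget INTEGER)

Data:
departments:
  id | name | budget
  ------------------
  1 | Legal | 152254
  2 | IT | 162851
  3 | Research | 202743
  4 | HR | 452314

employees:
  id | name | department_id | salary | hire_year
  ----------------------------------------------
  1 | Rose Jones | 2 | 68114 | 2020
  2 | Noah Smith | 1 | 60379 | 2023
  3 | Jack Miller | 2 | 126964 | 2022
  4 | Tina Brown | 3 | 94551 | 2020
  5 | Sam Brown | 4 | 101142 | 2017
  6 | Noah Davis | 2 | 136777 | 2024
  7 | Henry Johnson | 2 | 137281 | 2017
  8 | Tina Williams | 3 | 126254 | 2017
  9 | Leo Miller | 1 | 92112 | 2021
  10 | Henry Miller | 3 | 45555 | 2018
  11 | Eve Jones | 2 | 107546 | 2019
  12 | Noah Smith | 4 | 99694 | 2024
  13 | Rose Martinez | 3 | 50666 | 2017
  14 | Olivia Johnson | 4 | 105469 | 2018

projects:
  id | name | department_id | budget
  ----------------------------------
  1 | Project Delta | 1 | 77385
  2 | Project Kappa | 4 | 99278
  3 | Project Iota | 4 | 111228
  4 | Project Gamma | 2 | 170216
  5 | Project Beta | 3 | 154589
SELECT department_id, SUM(budget) AS sum_budget FROM projects GROUP BY department_id HAVING SUM(budget) > 79110

Execution result:
department_id | sum_budget
2 | 170216
3 | 154589
4 | 210506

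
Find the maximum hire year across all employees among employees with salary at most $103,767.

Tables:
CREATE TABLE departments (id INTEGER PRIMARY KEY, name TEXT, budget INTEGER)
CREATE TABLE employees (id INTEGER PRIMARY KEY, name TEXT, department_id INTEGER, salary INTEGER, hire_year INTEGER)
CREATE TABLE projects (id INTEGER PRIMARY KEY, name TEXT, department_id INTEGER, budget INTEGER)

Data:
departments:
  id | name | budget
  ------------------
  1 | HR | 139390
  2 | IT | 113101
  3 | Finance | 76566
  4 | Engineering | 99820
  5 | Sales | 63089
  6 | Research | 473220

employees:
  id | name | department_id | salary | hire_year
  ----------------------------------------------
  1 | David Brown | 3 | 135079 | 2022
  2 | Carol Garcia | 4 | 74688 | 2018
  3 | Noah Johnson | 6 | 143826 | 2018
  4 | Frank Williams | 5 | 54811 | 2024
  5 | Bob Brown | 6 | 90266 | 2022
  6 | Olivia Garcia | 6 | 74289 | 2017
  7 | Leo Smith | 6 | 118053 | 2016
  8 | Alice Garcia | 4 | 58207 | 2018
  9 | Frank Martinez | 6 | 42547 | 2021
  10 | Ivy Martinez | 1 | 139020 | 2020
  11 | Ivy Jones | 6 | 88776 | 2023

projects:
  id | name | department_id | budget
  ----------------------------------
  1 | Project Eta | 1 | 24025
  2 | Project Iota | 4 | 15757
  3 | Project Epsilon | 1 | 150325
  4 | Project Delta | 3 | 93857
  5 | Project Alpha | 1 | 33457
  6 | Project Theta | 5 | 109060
SELECT MAX(hire_year) FROM employees WHERE salary <= 103767

Execution result:
2024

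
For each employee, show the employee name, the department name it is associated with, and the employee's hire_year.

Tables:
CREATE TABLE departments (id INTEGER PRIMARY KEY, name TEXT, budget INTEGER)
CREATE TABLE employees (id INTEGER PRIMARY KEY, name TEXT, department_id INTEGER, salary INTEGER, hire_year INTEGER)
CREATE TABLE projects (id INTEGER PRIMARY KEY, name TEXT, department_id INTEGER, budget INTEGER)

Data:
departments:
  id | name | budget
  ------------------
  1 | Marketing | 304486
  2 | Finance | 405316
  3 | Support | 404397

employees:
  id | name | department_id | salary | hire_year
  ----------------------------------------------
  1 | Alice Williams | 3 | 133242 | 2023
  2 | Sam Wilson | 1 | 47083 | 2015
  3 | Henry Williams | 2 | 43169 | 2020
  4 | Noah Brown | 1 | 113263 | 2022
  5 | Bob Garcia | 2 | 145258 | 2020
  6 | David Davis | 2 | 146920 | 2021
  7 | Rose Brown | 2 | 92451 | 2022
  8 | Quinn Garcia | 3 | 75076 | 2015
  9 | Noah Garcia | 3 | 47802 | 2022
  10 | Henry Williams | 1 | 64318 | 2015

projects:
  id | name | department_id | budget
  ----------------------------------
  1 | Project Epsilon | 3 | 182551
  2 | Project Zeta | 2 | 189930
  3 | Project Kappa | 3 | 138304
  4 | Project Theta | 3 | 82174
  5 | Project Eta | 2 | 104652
SELECT c.name, p.name AS department, c.hire_year FROM employees c JOIN departments p ON c.department_id = p.id

Execution result:
name | department | hire_year
Alice Williams | Support | 2023
Sam Wilson | Marketing | 2015
Henry Williams | Finance | 2020
Noah Brown | Marketing | 2022
Bob Garcia | Finance | 2020
David Davis | Finance | 2021
Rose Brown | Finance | 2022
Quinn Garcia | Support | 2015
Noah Garcia | Support | 2022
Henry Williams | Marketing | 2015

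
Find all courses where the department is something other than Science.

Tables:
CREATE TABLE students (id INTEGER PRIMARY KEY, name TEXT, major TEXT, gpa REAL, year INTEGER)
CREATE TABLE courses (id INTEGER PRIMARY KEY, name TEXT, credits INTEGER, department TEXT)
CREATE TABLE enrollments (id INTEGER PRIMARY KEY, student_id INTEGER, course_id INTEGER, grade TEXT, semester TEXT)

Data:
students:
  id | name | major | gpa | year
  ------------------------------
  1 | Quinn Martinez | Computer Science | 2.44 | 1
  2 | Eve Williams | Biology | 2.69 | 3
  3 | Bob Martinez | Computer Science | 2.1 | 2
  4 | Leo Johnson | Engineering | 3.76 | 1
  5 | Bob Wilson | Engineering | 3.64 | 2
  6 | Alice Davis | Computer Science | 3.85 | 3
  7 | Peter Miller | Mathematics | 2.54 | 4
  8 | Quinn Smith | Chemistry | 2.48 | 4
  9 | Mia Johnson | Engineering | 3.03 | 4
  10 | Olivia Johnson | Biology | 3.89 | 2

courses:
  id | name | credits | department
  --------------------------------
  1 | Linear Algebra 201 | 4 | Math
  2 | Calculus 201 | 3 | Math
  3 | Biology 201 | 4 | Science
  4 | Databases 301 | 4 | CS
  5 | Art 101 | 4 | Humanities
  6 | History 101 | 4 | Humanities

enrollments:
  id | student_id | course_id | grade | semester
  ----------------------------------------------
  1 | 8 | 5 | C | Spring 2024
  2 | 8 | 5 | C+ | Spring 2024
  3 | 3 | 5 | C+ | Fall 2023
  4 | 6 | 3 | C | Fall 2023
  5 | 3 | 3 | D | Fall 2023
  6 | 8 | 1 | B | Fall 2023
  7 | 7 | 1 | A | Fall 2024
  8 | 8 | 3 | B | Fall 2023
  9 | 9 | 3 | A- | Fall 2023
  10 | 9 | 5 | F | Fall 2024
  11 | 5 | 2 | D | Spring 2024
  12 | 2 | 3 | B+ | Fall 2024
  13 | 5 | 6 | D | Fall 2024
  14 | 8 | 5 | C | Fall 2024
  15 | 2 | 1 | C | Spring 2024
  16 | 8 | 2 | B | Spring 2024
SELECT name, department FROM courses WHERE department <> 'Science'

Execution result:
name | department
Linear Algebra 201 | Math
Calculus 201 | Math
Databases 301 | CS
Art 101 | Humanities
History 101 | Humanities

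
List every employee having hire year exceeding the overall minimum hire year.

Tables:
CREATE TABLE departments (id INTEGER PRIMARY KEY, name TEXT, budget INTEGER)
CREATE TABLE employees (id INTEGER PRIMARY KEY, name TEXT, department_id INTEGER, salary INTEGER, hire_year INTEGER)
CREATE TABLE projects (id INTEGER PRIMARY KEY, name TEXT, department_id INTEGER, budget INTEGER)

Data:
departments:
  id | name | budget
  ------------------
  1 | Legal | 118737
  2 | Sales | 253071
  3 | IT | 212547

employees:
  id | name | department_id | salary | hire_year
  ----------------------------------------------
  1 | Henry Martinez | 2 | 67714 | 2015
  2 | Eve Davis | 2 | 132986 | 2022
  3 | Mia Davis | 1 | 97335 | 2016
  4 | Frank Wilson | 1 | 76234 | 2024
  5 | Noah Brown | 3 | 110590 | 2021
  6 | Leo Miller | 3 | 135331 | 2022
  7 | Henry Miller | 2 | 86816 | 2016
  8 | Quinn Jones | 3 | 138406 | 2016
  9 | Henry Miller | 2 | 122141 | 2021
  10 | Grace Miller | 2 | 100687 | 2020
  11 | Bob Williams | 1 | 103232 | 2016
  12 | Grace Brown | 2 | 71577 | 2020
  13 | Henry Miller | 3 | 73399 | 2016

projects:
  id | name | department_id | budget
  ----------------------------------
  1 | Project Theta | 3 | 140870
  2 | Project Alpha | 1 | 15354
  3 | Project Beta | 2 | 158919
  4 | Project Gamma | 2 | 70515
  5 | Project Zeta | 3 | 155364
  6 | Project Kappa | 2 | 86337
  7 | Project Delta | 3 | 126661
SELECT name, hire_year FROM employees WHERE hire_year > (SELECT MIN(hire_year) FROM employees)

Execution result:
name | hire_year
Eve Davis | 2022
Mia Davis | 2016
Frank Wilson | 2024
Noah Brown | 2021
Leo Miller | 2022
Henry Miller | 2016
Quinn Jones | 2016
Henry Miller | 2021
Grace Miller | 2020
Bob Williams | 2016
Grace Brown | 2020
Henry Miller | 2016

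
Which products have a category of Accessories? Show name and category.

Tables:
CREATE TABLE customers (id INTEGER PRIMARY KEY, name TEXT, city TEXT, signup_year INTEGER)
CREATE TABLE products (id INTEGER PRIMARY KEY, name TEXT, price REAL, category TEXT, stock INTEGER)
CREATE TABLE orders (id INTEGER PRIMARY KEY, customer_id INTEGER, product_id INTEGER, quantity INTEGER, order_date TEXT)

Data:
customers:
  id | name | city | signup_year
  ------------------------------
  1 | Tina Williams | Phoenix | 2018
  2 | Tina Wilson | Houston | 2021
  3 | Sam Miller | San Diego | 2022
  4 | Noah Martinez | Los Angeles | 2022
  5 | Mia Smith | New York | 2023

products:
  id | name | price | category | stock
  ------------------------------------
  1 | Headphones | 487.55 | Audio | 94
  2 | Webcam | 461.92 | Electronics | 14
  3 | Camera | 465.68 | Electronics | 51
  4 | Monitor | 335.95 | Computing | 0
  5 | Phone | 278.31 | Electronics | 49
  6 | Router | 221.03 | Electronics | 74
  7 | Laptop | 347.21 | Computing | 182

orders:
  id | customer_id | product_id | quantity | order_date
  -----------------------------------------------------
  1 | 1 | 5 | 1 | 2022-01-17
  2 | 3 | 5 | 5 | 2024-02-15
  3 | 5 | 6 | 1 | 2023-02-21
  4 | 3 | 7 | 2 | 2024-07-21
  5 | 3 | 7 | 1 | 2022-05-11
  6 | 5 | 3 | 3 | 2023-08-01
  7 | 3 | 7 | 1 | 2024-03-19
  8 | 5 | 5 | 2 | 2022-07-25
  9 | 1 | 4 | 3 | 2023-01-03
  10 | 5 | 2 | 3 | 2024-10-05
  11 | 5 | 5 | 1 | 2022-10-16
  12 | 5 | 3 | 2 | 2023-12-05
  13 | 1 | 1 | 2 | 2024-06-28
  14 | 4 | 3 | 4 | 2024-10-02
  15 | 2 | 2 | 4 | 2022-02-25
SELECT name, category FROM products WHERE category = 'Accessories'

Execution result:
(no rows)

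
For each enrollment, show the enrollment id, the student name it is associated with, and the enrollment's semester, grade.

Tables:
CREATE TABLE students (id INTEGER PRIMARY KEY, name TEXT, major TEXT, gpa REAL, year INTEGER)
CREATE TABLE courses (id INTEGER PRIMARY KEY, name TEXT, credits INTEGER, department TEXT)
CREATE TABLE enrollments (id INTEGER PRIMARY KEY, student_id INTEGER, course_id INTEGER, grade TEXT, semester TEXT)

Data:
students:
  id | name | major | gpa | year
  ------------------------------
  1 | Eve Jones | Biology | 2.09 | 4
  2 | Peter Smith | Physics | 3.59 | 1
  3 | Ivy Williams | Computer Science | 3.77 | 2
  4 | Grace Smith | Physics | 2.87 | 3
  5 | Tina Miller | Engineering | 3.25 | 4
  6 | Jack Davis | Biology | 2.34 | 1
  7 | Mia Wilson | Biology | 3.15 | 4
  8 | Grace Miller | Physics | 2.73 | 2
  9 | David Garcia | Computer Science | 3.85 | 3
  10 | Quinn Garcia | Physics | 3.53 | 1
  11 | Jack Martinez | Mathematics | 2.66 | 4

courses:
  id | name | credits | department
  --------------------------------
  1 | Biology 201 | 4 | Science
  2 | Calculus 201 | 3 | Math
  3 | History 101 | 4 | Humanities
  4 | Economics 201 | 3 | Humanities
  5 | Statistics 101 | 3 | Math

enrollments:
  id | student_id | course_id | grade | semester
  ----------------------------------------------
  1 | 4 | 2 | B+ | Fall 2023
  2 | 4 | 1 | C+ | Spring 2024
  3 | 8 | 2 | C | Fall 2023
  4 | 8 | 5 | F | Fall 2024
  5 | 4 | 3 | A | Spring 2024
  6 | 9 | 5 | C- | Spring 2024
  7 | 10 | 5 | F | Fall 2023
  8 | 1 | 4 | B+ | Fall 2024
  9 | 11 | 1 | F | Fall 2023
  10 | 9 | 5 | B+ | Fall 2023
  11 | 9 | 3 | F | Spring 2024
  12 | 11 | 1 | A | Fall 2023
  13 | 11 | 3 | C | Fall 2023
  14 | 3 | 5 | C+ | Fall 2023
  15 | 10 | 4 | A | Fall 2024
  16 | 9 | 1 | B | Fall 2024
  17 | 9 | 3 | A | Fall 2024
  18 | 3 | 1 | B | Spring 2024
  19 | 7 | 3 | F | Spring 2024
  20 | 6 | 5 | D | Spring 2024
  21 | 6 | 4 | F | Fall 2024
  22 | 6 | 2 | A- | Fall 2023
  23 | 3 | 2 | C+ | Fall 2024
SELECT c.id, p.name AS student, c.semester, c.grade FROM enrollments c JOIN students p ON c.student_id = p.id

Execution result:
id | student | semester | grade
1 | Grace Smith | Fall 2023 | B+
2 | Grace Smith | Spring 2024 | C+
3 | Grace Miller | Fall 2023 | C
4 | Grace Miller | Fall 2024 | F
5 | Grace Smith | Spring 2024 | A
6 | David Garcia | Spring 2024 | C-
7 | Quinn Garcia | Fall 2023 | F
8 | Eve Jones | Fall 2024 | B+
9 | Jack Martinez | Fall 2023 | F
10 | David Garcia | Fall 2023 | B+
11 | David Garcia | Spring 2024 | F
12 | Jack Martinez | Fall 2023 | A
13 | Jack Martinez | Fall 2023 | C
14 | Ivy Williams | Fall 2023 | C+
15 | Quinn Garcia | Fall 2024 | A
16 | David Garcia | Fall 2024 | B
17 | David Garcia | Fall 2024 | A
18 | Ivy Williams | Spring 2024 | B
19 | Mia Wilson | Spring 2024 | F
20 | Jack Davis | Spring 2024 | D
21 | Jack Davis | Fall 2024 | F
22 | Jack Davis | Fall 2023 | A-
23 | Ivy Williams | Fall 2024 | C+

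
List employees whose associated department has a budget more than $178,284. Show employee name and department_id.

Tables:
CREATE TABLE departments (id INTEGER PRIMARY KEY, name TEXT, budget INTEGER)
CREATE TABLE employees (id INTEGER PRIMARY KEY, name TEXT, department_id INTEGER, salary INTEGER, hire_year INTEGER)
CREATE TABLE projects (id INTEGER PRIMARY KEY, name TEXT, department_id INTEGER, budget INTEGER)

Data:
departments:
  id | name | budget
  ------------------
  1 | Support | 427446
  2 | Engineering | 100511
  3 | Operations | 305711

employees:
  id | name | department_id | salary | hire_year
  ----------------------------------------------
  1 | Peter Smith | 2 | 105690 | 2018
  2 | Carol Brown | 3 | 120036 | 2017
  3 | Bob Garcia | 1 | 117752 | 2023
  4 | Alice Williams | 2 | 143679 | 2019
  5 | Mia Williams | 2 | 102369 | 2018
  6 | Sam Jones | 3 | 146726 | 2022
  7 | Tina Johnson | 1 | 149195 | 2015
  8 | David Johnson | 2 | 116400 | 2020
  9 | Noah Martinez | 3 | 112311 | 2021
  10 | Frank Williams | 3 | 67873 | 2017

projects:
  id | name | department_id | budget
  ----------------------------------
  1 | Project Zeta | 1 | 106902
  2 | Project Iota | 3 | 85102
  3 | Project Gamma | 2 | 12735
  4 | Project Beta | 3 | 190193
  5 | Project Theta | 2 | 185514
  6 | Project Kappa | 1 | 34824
SELECT name, department_id FROM employees WHERE department_id IN (SELECT id FROM departments WHERE budget > 178284)

Execution result:
name | department_id
Carol Brown | 3
Bob Garcia | 1
Sam Jones | 3
Tina Johnson | 1
Noah Martinez | 3
Frank Williams | 3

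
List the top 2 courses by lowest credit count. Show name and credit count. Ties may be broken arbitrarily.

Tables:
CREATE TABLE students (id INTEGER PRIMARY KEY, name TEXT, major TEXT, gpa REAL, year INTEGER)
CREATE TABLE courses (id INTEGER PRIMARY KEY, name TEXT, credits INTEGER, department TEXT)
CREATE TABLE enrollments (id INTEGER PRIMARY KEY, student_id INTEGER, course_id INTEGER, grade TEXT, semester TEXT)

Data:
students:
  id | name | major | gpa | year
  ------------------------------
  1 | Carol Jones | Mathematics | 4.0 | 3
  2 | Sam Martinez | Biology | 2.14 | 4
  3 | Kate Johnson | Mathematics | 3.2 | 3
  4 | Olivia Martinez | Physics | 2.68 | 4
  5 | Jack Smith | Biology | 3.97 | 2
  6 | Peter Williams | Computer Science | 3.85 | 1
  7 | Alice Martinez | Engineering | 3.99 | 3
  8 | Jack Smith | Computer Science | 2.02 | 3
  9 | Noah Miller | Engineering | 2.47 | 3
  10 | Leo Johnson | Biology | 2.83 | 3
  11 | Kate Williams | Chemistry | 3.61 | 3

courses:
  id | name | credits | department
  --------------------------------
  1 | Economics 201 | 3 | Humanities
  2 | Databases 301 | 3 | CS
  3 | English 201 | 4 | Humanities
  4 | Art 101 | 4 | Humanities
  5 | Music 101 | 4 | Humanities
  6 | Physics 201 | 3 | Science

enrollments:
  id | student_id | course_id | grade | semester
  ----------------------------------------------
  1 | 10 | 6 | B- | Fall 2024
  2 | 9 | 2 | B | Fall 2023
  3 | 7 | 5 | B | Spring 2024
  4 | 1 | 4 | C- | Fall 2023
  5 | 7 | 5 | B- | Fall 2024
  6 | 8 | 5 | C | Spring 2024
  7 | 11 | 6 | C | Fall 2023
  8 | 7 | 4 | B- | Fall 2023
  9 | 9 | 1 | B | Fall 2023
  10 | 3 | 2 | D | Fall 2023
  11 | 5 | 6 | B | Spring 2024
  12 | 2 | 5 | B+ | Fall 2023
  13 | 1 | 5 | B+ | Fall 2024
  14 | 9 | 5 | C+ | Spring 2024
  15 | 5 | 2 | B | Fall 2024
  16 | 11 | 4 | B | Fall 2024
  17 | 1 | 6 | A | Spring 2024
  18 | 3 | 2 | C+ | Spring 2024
SELECT name, credits FROM courses ORDER BY credits ASC LIMIT 2

Execution result:
name | credits
Economics 201 | 3
Databases 301 | 3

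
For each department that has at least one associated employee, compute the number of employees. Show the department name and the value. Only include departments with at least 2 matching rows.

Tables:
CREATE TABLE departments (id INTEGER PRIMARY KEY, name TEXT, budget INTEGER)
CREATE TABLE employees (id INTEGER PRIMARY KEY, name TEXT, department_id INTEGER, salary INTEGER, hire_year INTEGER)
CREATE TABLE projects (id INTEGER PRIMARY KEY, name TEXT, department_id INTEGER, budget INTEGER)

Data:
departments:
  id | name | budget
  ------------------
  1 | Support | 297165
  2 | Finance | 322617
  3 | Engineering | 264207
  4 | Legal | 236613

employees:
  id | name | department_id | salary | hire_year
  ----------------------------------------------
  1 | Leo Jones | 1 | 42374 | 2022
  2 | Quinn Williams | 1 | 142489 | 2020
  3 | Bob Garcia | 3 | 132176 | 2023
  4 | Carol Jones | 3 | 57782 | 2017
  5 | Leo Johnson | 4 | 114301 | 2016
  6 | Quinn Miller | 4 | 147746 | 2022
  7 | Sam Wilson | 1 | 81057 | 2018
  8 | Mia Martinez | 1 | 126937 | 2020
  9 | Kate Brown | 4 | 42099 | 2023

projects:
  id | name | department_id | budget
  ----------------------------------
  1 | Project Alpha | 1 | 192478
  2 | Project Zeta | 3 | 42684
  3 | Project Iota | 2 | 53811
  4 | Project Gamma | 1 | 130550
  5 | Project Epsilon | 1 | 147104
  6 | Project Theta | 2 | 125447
SELECT p.name, COUNT(*) AS n FROM employees c JOIN departments p ON c.department_id = p.id GROUP BY p.id, p.name HAVING COUNT(*) >= 2

Execution result:
name | n
Support | 4
Engineering | 2
Legal | 3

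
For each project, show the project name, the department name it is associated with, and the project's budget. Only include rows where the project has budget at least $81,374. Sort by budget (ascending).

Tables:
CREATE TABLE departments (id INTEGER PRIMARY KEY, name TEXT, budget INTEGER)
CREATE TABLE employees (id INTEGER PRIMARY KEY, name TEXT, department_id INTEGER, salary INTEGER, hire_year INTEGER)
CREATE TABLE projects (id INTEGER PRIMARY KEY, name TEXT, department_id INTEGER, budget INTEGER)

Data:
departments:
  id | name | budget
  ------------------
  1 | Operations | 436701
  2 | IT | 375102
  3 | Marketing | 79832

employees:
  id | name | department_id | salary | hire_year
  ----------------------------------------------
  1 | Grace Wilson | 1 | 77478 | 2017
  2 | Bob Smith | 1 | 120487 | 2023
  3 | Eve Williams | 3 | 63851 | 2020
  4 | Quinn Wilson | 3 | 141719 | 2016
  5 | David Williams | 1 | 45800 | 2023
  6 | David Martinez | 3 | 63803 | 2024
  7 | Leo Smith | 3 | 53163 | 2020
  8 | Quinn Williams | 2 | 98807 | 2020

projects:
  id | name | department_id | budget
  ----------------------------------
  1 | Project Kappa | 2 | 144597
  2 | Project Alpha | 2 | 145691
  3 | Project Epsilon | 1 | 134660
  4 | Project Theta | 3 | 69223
SELECT c.name, p.name AS department, c.budget FROM projects c JOIN departments p ON c.department_id = p.id WHERE c.budget >= 81374 ORDER BY c.budget ASC

Execution result:
name | department | budget
Project Epsilon | Operations | 134660
Project Kappa | IT | 144597
Project Alpha | IT | 145691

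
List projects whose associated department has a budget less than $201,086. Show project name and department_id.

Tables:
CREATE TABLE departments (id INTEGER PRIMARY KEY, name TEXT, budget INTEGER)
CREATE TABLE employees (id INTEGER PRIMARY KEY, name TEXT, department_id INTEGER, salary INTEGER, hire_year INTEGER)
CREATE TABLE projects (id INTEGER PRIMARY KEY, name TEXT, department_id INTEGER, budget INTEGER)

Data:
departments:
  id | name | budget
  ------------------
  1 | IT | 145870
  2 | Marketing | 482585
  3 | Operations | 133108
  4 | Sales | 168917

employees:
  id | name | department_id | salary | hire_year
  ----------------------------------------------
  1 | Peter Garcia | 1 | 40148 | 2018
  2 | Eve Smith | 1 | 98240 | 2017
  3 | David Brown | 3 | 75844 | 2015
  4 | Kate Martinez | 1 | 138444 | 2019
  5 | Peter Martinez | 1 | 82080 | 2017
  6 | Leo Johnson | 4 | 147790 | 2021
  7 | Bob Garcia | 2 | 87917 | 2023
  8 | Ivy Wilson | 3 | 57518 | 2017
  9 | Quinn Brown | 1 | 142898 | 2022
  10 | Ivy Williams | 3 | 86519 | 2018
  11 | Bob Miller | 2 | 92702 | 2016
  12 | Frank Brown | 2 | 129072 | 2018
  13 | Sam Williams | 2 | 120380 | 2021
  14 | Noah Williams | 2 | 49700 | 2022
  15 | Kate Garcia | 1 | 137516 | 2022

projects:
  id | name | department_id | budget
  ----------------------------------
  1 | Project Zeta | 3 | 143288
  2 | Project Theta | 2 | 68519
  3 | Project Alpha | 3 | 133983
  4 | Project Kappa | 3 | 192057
SELECT name, department_id FROM projects WHERE department_id IN (SELECT id FROM departments WHERE budget < 201086)

Execution result:
name | department_id
Project Zeta | 3
Project Alpha | 3
Project Kappa | 3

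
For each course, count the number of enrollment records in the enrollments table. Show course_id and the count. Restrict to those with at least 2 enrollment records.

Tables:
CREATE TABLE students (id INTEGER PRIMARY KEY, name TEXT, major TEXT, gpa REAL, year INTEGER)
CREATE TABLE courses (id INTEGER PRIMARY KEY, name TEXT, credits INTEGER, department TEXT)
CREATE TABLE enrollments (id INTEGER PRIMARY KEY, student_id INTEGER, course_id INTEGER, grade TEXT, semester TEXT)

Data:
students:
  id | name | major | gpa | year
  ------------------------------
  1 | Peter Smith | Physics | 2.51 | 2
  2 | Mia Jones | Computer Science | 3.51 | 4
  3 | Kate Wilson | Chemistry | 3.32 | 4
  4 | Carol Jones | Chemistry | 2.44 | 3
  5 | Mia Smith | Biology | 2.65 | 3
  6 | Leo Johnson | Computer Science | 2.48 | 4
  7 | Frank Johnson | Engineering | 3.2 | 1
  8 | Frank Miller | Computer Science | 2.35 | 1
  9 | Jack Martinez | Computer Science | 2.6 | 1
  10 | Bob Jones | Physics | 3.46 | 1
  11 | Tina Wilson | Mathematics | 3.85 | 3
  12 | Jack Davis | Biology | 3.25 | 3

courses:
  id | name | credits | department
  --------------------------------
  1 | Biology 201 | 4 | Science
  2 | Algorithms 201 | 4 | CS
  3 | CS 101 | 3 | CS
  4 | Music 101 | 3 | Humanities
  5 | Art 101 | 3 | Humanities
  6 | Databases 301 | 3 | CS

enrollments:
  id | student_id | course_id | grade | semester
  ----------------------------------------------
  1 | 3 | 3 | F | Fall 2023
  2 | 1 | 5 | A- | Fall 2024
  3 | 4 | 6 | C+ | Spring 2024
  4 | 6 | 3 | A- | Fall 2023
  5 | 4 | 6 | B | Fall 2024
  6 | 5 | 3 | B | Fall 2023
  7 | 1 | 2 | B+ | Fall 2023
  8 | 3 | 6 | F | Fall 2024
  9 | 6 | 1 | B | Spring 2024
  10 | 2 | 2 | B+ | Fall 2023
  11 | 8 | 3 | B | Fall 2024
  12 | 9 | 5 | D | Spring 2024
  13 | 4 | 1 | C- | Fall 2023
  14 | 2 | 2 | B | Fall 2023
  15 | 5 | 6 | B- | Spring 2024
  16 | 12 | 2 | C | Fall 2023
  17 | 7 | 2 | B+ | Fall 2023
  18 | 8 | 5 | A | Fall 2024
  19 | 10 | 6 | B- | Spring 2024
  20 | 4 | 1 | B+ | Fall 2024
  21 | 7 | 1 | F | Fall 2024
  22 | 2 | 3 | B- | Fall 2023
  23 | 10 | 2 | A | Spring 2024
SELECT course_id, COUNT(*) AS enrollment_count FROM enrollments GROUP BY course_id HAVING COUNT(*) >= 2

Execution result:
course_id | enrollment_count
1 | 4
2 | 6
3 | 5
5 | 3
6 | 5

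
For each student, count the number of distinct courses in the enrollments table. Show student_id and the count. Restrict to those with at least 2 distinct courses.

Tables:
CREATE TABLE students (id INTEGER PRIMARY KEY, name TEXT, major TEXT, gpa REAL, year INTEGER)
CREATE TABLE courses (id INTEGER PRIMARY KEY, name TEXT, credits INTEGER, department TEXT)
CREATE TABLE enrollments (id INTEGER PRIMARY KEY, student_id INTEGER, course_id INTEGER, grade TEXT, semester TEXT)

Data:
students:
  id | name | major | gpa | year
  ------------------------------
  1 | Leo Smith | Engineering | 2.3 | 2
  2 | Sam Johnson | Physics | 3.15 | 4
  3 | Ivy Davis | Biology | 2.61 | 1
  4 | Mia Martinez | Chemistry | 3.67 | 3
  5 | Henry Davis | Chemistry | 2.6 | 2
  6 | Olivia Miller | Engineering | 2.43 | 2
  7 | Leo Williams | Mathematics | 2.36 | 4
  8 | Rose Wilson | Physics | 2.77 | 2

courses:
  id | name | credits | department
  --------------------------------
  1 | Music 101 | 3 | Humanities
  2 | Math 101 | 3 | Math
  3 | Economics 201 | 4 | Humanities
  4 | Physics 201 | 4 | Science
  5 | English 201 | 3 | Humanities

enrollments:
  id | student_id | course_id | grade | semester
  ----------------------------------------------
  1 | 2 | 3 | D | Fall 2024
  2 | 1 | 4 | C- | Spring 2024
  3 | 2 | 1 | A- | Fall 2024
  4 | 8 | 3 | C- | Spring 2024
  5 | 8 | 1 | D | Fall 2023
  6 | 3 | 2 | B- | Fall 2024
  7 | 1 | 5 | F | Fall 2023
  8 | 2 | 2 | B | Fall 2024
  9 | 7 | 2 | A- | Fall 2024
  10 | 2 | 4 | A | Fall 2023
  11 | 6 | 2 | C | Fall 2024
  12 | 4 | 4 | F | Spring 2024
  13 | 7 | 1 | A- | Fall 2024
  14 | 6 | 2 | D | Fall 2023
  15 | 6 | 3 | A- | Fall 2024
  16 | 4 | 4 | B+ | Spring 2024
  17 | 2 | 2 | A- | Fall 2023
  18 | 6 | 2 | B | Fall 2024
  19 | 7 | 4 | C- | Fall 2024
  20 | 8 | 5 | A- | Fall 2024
SELECT student_id, COUNT(DISTINCT course_id) AS distinct_course_count FROM enrollments GROUP BY student_id HAVING COUNT(DISTINCT course_id) >= 2

Execution result:
student_id | distinct_course_count
1 | 2
2 | 4
6 | 2
7 | 3
8 | 3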